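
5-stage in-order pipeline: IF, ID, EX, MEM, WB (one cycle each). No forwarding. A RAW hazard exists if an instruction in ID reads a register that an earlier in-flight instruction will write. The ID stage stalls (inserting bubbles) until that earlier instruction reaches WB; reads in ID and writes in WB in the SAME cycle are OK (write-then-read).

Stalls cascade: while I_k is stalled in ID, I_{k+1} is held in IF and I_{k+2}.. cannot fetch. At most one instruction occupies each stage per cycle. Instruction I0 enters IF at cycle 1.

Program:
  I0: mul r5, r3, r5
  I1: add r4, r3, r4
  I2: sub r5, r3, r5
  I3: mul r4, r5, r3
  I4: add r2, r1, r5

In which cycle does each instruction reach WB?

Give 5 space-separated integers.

Answer: 5 6 8 11 12

Derivation:
I0 mul r5 <- r3,r5: IF@1 ID@2 stall=0 (-) EX@3 MEM@4 WB@5
I1 add r4 <- r3,r4: IF@2 ID@3 stall=0 (-) EX@4 MEM@5 WB@6
I2 sub r5 <- r3,r5: IF@3 ID@4 stall=1 (RAW on I0.r5 (WB@5)) EX@6 MEM@7 WB@8
I3 mul r4 <- r5,r3: IF@4 ID@6 stall=2 (RAW on I2.r5 (WB@8)) EX@9 MEM@10 WB@11
I4 add r2 <- r1,r5: IF@6 ID@9 stall=0 (-) EX@10 MEM@11 WB@12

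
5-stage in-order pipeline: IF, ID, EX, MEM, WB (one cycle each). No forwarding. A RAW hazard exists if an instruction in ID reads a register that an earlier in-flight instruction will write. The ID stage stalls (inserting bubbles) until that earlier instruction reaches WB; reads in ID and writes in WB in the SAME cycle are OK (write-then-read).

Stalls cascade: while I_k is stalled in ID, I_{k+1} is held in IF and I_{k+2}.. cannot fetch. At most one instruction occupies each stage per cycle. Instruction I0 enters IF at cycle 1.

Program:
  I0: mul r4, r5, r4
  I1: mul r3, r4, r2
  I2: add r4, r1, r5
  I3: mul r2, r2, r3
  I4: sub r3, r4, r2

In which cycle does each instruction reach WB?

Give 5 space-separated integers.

I0 mul r4 <- r5,r4: IF@1 ID@2 stall=0 (-) EX@3 MEM@4 WB@5
I1 mul r3 <- r4,r2: IF@2 ID@3 stall=2 (RAW on I0.r4 (WB@5)) EX@6 MEM@7 WB@8
I2 add r4 <- r1,r5: IF@3 ID@6 stall=0 (-) EX@7 MEM@8 WB@9
I3 mul r2 <- r2,r3: IF@6 ID@7 stall=1 (RAW on I1.r3 (WB@8)) EX@9 MEM@10 WB@11
I4 sub r3 <- r4,r2: IF@7 ID@9 stall=2 (RAW on I3.r2 (WB@11)) EX@12 MEM@13 WB@14

Answer: 5 8 9 11 14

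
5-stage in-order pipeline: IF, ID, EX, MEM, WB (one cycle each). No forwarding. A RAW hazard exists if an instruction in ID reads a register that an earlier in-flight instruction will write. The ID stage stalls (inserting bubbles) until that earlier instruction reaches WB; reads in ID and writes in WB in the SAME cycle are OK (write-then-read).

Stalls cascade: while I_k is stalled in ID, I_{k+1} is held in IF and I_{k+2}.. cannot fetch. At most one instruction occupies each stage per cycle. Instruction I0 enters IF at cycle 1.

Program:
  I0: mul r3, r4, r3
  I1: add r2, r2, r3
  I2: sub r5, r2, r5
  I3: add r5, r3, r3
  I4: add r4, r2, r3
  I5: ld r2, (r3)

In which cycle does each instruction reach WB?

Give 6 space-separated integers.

I0 mul r3 <- r4,r3: IF@1 ID@2 stall=0 (-) EX@3 MEM@4 WB@5
I1 add r2 <- r2,r3: IF@2 ID@3 stall=2 (RAW on I0.r3 (WB@5)) EX@6 MEM@7 WB@8
I2 sub r5 <- r2,r5: IF@3 ID@6 stall=2 (RAW on I1.r2 (WB@8)) EX@9 MEM@10 WB@11
I3 add r5 <- r3,r3: IF@6 ID@9 stall=0 (-) EX@10 MEM@11 WB@12
I4 add r4 <- r2,r3: IF@9 ID@10 stall=0 (-) EX@11 MEM@12 WB@13
I5 ld r2 <- r3: IF@10 ID@11 stall=0 (-) EX@12 MEM@13 WB@14

Answer: 5 8 11 12 13 14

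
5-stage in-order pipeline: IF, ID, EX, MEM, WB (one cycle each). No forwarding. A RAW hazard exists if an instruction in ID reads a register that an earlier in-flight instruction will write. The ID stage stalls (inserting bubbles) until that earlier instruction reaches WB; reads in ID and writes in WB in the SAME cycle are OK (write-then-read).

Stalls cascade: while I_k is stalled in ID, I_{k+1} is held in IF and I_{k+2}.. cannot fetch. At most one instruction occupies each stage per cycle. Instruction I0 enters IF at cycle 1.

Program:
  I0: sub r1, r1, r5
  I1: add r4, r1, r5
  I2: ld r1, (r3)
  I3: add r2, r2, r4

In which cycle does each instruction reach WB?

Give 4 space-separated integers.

I0 sub r1 <- r1,r5: IF@1 ID@2 stall=0 (-) EX@3 MEM@4 WB@5
I1 add r4 <- r1,r5: IF@2 ID@3 stall=2 (RAW on I0.r1 (WB@5)) EX@6 MEM@7 WB@8
I2 ld r1 <- r3: IF@3 ID@6 stall=0 (-) EX@7 MEM@8 WB@9
I3 add r2 <- r2,r4: IF@6 ID@7 stall=1 (RAW on I1.r4 (WB@8)) EX@9 MEM@10 WB@11

Answer: 5 8 9 11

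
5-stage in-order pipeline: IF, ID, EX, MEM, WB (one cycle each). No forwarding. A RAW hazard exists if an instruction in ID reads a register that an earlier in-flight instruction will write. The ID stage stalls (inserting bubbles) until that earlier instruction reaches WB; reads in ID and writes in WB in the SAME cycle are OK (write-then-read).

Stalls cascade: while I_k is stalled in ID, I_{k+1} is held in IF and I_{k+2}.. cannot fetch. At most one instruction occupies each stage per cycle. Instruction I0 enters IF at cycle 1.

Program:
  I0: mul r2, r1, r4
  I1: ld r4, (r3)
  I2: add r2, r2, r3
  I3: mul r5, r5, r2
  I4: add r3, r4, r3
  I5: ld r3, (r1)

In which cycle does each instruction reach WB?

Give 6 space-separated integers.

I0 mul r2 <- r1,r4: IF@1 ID@2 stall=0 (-) EX@3 MEM@4 WB@5
I1 ld r4 <- r3: IF@2 ID@3 stall=0 (-) EX@4 MEM@5 WB@6
I2 add r2 <- r2,r3: IF@3 ID@4 stall=1 (RAW on I0.r2 (WB@5)) EX@6 MEM@7 WB@8
I3 mul r5 <- r5,r2: IF@4 ID@6 stall=2 (RAW on I2.r2 (WB@8)) EX@9 MEM@10 WB@11
I4 add r3 <- r4,r3: IF@6 ID@9 stall=0 (-) EX@10 MEM@11 WB@12
I5 ld r3 <- r1: IF@9 ID@10 stall=0 (-) EX@11 MEM@12 WB@13

Answer: 5 6 8 11 12 13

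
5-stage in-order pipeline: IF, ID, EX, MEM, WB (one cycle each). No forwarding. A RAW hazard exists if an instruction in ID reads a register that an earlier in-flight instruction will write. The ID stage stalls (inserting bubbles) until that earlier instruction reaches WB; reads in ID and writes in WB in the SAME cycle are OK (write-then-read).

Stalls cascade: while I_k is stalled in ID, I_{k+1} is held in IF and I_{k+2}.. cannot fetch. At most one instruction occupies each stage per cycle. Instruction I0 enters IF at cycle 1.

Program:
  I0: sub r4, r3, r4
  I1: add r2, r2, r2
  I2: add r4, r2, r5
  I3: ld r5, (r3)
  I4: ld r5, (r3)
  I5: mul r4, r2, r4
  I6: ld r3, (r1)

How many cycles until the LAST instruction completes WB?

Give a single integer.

Answer: 13

Derivation:
I0 sub r4 <- r3,r4: IF@1 ID@2 stall=0 (-) EX@3 MEM@4 WB@5
I1 add r2 <- r2,r2: IF@2 ID@3 stall=0 (-) EX@4 MEM@5 WB@6
I2 add r4 <- r2,r5: IF@3 ID@4 stall=2 (RAW on I1.r2 (WB@6)) EX@7 MEM@8 WB@9
I3 ld r5 <- r3: IF@4 ID@7 stall=0 (-) EX@8 MEM@9 WB@10
I4 ld r5 <- r3: IF@7 ID@8 stall=0 (-) EX@9 MEM@10 WB@11
I5 mul r4 <- r2,r4: IF@8 ID@9 stall=0 (-) EX@10 MEM@11 WB@12
I6 ld r3 <- r1: IF@9 ID@10 stall=0 (-) EX@11 MEM@12 WB@13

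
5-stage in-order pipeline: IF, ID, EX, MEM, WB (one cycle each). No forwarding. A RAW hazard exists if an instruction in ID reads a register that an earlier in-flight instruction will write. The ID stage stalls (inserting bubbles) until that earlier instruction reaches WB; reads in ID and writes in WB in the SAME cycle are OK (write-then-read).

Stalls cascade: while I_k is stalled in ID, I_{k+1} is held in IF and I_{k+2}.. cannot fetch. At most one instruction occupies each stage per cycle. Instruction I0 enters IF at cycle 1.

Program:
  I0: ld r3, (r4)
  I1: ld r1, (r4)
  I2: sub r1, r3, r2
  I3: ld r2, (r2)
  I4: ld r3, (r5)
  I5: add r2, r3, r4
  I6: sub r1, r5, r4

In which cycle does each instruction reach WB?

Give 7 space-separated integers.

I0 ld r3 <- r4: IF@1 ID@2 stall=0 (-) EX@3 MEM@4 WB@5
I1 ld r1 <- r4: IF@2 ID@3 stall=0 (-) EX@4 MEM@5 WB@6
I2 sub r1 <- r3,r2: IF@3 ID@4 stall=1 (RAW on I0.r3 (WB@5)) EX@6 MEM@7 WB@8
I3 ld r2 <- r2: IF@4 ID@6 stall=0 (-) EX@7 MEM@8 WB@9
I4 ld r3 <- r5: IF@6 ID@7 stall=0 (-) EX@8 MEM@9 WB@10
I5 add r2 <- r3,r4: IF@7 ID@8 stall=2 (RAW on I4.r3 (WB@10)) EX@11 MEM@12 WB@13
I6 sub r1 <- r5,r4: IF@8 ID@11 stall=0 (-) EX@12 MEM@13 WB@14

Answer: 5 6 8 9 10 13 14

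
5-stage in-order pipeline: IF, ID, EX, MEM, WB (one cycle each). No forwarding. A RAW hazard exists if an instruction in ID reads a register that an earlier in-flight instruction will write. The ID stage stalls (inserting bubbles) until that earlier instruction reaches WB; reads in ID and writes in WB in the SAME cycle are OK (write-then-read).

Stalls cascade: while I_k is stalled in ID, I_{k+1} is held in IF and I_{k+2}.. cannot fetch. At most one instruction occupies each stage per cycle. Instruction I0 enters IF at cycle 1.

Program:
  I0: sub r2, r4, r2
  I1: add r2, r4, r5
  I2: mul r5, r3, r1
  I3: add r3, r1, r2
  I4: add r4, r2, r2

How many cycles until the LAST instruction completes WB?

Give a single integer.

Answer: 10

Derivation:
I0 sub r2 <- r4,r2: IF@1 ID@2 stall=0 (-) EX@3 MEM@4 WB@5
I1 add r2 <- r4,r5: IF@2 ID@3 stall=0 (-) EX@4 MEM@5 WB@6
I2 mul r5 <- r3,r1: IF@3 ID@4 stall=0 (-) EX@5 MEM@6 WB@7
I3 add r3 <- r1,r2: IF@4 ID@5 stall=1 (RAW on I1.r2 (WB@6)) EX@7 MEM@8 WB@9
I4 add r4 <- r2,r2: IF@5 ID@7 stall=0 (-) EX@8 MEM@9 WB@10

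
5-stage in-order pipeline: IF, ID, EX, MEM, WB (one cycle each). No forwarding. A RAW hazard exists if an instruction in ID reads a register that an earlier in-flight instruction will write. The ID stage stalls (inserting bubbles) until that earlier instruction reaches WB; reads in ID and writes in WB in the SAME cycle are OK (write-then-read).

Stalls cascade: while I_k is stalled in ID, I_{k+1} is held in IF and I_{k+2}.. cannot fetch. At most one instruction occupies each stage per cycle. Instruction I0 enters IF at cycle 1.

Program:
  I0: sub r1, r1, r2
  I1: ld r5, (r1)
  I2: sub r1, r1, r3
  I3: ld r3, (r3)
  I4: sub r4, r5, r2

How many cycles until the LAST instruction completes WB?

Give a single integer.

Answer: 11

Derivation:
I0 sub r1 <- r1,r2: IF@1 ID@2 stall=0 (-) EX@3 MEM@4 WB@5
I1 ld r5 <- r1: IF@2 ID@3 stall=2 (RAW on I0.r1 (WB@5)) EX@6 MEM@7 WB@8
I2 sub r1 <- r1,r3: IF@3 ID@6 stall=0 (-) EX@7 MEM@8 WB@9
I3 ld r3 <- r3: IF@6 ID@7 stall=0 (-) EX@8 MEM@9 WB@10
I4 sub r4 <- r5,r2: IF@7 ID@8 stall=0 (-) EX@9 MEM@10 WB@11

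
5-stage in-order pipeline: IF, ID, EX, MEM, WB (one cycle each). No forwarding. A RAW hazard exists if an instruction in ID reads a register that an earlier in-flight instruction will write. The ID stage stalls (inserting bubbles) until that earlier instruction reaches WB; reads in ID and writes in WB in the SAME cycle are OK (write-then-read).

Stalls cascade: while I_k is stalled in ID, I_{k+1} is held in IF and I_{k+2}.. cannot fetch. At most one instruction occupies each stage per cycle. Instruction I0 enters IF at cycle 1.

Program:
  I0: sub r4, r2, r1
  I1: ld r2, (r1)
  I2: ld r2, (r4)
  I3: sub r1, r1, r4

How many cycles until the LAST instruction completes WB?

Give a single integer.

I0 sub r4 <- r2,r1: IF@1 ID@2 stall=0 (-) EX@3 MEM@4 WB@5
I1 ld r2 <- r1: IF@2 ID@3 stall=0 (-) EX@4 MEM@5 WB@6
I2 ld r2 <- r4: IF@3 ID@4 stall=1 (RAW on I0.r4 (WB@5)) EX@6 MEM@7 WB@8
I3 sub r1 <- r1,r4: IF@4 ID@6 stall=0 (-) EX@7 MEM@8 WB@9

Answer: 9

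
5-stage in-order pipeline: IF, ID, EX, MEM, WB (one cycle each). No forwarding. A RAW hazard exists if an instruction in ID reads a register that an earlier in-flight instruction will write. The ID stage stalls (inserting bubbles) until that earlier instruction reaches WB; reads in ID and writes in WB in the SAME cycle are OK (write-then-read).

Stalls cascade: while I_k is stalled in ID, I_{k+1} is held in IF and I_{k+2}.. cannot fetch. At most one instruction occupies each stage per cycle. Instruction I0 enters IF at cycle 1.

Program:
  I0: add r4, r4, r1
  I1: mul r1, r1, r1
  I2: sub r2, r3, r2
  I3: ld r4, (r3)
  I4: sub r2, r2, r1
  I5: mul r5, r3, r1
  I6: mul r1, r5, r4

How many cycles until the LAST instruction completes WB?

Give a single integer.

Answer: 14

Derivation:
I0 add r4 <- r4,r1: IF@1 ID@2 stall=0 (-) EX@3 MEM@4 WB@5
I1 mul r1 <- r1,r1: IF@2 ID@3 stall=0 (-) EX@4 MEM@5 WB@6
I2 sub r2 <- r3,r2: IF@3 ID@4 stall=0 (-) EX@5 MEM@6 WB@7
I3 ld r4 <- r3: IF@4 ID@5 stall=0 (-) EX@6 MEM@7 WB@8
I4 sub r2 <- r2,r1: IF@5 ID@6 stall=1 (RAW on I2.r2 (WB@7)) EX@8 MEM@9 WB@10
I5 mul r5 <- r3,r1: IF@6 ID@8 stall=0 (-) EX@9 MEM@10 WB@11
I6 mul r1 <- r5,r4: IF@8 ID@9 stall=2 (RAW on I5.r5 (WB@11)) EX@12 MEM@13 WB@14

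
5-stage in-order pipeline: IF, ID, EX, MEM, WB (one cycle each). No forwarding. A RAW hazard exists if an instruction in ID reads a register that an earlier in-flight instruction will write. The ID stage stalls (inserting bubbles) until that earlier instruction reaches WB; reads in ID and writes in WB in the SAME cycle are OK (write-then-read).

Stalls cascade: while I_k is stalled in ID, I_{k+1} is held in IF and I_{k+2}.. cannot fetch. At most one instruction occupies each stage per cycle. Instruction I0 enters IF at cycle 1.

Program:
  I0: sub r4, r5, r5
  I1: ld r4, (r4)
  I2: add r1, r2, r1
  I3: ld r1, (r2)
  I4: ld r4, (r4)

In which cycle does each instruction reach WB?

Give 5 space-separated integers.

I0 sub r4 <- r5,r5: IF@1 ID@2 stall=0 (-) EX@3 MEM@4 WB@5
I1 ld r4 <- r4: IF@2 ID@3 stall=2 (RAW on I0.r4 (WB@5)) EX@6 MEM@7 WB@8
I2 add r1 <- r2,r1: IF@3 ID@6 stall=0 (-) EX@7 MEM@8 WB@9
I3 ld r1 <- r2: IF@6 ID@7 stall=0 (-) EX@8 MEM@9 WB@10
I4 ld r4 <- r4: IF@7 ID@8 stall=0 (-) EX@9 MEM@10 WB@11

Answer: 5 8 9 10 11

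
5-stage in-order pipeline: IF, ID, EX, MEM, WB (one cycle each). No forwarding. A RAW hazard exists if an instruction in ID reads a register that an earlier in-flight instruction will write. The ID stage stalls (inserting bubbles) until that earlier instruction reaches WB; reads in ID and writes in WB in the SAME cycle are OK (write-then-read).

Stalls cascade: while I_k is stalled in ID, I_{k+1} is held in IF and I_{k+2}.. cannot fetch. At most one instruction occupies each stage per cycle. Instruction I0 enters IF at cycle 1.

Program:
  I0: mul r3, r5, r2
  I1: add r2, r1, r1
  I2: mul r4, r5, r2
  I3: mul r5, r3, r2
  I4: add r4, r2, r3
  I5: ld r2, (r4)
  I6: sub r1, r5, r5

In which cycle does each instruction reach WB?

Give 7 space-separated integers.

I0 mul r3 <- r5,r2: IF@1 ID@2 stall=0 (-) EX@3 MEM@4 WB@5
I1 add r2 <- r1,r1: IF@2 ID@3 stall=0 (-) EX@4 MEM@5 WB@6
I2 mul r4 <- r5,r2: IF@3 ID@4 stall=2 (RAW on I1.r2 (WB@6)) EX@7 MEM@8 WB@9
I3 mul r5 <- r3,r2: IF@4 ID@7 stall=0 (-) EX@8 MEM@9 WB@10
I4 add r4 <- r2,r3: IF@7 ID@8 stall=0 (-) EX@9 MEM@10 WB@11
I5 ld r2 <- r4: IF@8 ID@9 stall=2 (RAW on I4.r4 (WB@11)) EX@12 MEM@13 WB@14
I6 sub r1 <- r5,r5: IF@9 ID@12 stall=0 (-) EX@13 MEM@14 WB@15

Answer: 5 6 9 10 11 14 15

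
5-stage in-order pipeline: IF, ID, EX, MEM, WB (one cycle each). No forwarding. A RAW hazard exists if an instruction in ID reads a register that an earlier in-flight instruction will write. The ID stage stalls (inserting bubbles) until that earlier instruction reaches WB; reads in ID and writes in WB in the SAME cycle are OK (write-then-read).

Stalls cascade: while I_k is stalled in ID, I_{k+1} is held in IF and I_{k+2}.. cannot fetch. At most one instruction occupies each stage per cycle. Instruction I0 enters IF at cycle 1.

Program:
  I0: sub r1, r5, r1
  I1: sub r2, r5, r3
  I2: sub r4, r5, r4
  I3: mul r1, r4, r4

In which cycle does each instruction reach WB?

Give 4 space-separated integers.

Answer: 5 6 7 10

Derivation:
I0 sub r1 <- r5,r1: IF@1 ID@2 stall=0 (-) EX@3 MEM@4 WB@5
I1 sub r2 <- r5,r3: IF@2 ID@3 stall=0 (-) EX@4 MEM@5 WB@6
I2 sub r4 <- r5,r4: IF@3 ID@4 stall=0 (-) EX@5 MEM@6 WB@7
I3 mul r1 <- r4,r4: IF@4 ID@5 stall=2 (RAW on I2.r4 (WB@7)) EX@8 MEM@9 WB@10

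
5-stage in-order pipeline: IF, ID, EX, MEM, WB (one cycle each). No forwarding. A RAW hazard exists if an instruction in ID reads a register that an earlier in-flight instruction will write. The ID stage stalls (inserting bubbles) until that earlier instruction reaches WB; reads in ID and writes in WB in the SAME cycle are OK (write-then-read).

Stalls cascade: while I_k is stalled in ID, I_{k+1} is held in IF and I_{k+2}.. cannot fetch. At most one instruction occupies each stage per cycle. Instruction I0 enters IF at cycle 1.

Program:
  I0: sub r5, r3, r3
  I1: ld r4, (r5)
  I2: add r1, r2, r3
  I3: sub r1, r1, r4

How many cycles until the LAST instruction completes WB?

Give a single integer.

Answer: 12

Derivation:
I0 sub r5 <- r3,r3: IF@1 ID@2 stall=0 (-) EX@3 MEM@4 WB@5
I1 ld r4 <- r5: IF@2 ID@3 stall=2 (RAW on I0.r5 (WB@5)) EX@6 MEM@7 WB@8
I2 add r1 <- r2,r3: IF@3 ID@6 stall=0 (-) EX@7 MEM@8 WB@9
I3 sub r1 <- r1,r4: IF@6 ID@7 stall=2 (RAW on I2.r1 (WB@9)) EX@10 MEM@11 WB@12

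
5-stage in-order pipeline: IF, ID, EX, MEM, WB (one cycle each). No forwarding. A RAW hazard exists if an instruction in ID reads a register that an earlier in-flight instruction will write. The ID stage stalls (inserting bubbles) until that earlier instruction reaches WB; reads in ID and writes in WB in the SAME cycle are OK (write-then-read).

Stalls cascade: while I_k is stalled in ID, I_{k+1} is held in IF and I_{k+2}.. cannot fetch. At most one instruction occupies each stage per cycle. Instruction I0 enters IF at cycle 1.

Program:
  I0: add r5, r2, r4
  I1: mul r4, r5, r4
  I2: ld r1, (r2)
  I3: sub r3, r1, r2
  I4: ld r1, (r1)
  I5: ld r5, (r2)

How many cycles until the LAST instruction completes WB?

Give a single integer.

Answer: 14

Derivation:
I0 add r5 <- r2,r4: IF@1 ID@2 stall=0 (-) EX@3 MEM@4 WB@5
I1 mul r4 <- r5,r4: IF@2 ID@3 stall=2 (RAW on I0.r5 (WB@5)) EX@6 MEM@7 WB@8
I2 ld r1 <- r2: IF@3 ID@6 stall=0 (-) EX@7 MEM@8 WB@9
I3 sub r3 <- r1,r2: IF@6 ID@7 stall=2 (RAW on I2.r1 (WB@9)) EX@10 MEM@11 WB@12
I4 ld r1 <- r1: IF@7 ID@10 stall=0 (-) EX@11 MEM@12 WB@13
I5 ld r5 <- r2: IF@10 ID@11 stall=0 (-) EX@12 MEM@13 WB@14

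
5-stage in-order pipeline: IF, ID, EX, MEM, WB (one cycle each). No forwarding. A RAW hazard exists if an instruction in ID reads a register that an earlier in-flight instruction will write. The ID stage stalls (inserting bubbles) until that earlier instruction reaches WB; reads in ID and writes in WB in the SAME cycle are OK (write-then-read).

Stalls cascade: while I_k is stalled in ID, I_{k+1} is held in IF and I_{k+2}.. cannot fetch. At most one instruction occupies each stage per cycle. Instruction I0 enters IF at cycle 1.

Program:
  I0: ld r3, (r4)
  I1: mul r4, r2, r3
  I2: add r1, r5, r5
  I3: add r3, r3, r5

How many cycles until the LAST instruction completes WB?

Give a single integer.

I0 ld r3 <- r4: IF@1 ID@2 stall=0 (-) EX@3 MEM@4 WB@5
I1 mul r4 <- r2,r3: IF@2 ID@3 stall=2 (RAW on I0.r3 (WB@5)) EX@6 MEM@7 WB@8
I2 add r1 <- r5,r5: IF@3 ID@6 stall=0 (-) EX@7 MEM@8 WB@9
I3 add r3 <- r3,r5: IF@6 ID@7 stall=0 (-) EX@8 MEM@9 WB@10

Answer: 10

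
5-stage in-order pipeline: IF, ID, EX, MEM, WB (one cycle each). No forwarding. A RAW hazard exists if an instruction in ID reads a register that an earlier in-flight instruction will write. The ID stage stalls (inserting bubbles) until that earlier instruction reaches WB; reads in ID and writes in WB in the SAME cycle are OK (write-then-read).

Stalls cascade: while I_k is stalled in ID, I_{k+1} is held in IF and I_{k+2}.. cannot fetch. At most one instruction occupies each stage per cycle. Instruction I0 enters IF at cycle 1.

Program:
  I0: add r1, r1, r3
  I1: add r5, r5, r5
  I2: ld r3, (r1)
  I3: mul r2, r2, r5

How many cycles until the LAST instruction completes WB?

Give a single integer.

Answer: 9

Derivation:
I0 add r1 <- r1,r3: IF@1 ID@2 stall=0 (-) EX@3 MEM@4 WB@5
I1 add r5 <- r5,r5: IF@2 ID@3 stall=0 (-) EX@4 MEM@5 WB@6
I2 ld r3 <- r1: IF@3 ID@4 stall=1 (RAW on I0.r1 (WB@5)) EX@6 MEM@7 WB@8
I3 mul r2 <- r2,r5: IF@4 ID@6 stall=0 (-) EX@7 MEM@8 WB@9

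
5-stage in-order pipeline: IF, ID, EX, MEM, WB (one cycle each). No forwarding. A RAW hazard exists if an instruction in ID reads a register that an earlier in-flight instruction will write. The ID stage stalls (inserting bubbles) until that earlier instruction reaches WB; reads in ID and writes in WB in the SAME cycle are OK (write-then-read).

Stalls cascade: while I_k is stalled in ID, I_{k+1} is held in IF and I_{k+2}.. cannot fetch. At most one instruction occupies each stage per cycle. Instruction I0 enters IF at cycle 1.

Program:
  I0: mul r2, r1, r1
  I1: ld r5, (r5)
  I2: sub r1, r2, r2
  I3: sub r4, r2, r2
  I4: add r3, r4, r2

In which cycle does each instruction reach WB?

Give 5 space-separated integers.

Answer: 5 6 8 9 12

Derivation:
I0 mul r2 <- r1,r1: IF@1 ID@2 stall=0 (-) EX@3 MEM@4 WB@5
I1 ld r5 <- r5: IF@2 ID@3 stall=0 (-) EX@4 MEM@5 WB@6
I2 sub r1 <- r2,r2: IF@3 ID@4 stall=1 (RAW on I0.r2 (WB@5)) EX@6 MEM@7 WB@8
I3 sub r4 <- r2,r2: IF@4 ID@6 stall=0 (-) EX@7 MEM@8 WB@9
I4 add r3 <- r4,r2: IF@6 ID@7 stall=2 (RAW on I3.r4 (WB@9)) EX@10 MEM@11 WB@12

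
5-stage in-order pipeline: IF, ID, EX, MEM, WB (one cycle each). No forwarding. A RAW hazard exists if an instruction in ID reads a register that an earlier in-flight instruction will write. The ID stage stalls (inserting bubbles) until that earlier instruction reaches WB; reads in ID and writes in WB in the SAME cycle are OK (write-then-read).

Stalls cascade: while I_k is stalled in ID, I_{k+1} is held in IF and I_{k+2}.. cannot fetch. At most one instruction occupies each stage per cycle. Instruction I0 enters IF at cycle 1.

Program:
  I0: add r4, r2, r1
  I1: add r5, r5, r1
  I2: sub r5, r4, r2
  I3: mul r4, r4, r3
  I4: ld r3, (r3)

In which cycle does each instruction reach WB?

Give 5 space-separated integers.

I0 add r4 <- r2,r1: IF@1 ID@2 stall=0 (-) EX@3 MEM@4 WB@5
I1 add r5 <- r5,r1: IF@2 ID@3 stall=0 (-) EX@4 MEM@5 WB@6
I2 sub r5 <- r4,r2: IF@3 ID@4 stall=1 (RAW on I0.r4 (WB@5)) EX@6 MEM@7 WB@8
I3 mul r4 <- r4,r3: IF@4 ID@6 stall=0 (-) EX@7 MEM@8 WB@9
I4 ld r3 <- r3: IF@6 ID@7 stall=0 (-) EX@8 MEM@9 WB@10

Answer: 5 6 8 9 10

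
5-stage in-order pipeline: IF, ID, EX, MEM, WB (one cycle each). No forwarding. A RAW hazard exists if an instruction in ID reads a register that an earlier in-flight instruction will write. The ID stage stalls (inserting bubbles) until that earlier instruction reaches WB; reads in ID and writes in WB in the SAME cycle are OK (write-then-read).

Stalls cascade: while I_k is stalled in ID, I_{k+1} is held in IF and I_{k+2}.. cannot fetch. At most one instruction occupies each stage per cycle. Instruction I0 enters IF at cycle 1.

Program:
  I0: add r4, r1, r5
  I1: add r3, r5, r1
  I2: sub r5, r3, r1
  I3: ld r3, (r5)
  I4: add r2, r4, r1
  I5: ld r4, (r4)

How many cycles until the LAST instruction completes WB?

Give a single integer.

I0 add r4 <- r1,r5: IF@1 ID@2 stall=0 (-) EX@3 MEM@4 WB@5
I1 add r3 <- r5,r1: IF@2 ID@3 stall=0 (-) EX@4 MEM@5 WB@6
I2 sub r5 <- r3,r1: IF@3 ID@4 stall=2 (RAW on I1.r3 (WB@6)) EX@7 MEM@8 WB@9
I3 ld r3 <- r5: IF@4 ID@7 stall=2 (RAW on I2.r5 (WB@9)) EX@10 MEM@11 WB@12
I4 add r2 <- r4,r1: IF@7 ID@10 stall=0 (-) EX@11 MEM@12 WB@13
I5 ld r4 <- r4: IF@10 ID@11 stall=0 (-) EX@12 MEM@13 WB@14

Answer: 14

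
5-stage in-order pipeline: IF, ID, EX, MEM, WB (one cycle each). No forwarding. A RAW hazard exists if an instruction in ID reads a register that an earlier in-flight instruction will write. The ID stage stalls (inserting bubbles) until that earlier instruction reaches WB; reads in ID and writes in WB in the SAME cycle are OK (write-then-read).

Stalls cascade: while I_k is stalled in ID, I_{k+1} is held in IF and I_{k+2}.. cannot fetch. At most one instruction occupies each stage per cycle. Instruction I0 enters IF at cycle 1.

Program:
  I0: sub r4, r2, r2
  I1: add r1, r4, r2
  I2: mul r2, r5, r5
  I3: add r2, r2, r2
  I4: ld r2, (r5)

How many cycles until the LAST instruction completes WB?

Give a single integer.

Answer: 13

Derivation:
I0 sub r4 <- r2,r2: IF@1 ID@2 stall=0 (-) EX@3 MEM@4 WB@5
I1 add r1 <- r4,r2: IF@2 ID@3 stall=2 (RAW on I0.r4 (WB@5)) EX@6 MEM@7 WB@8
I2 mul r2 <- r5,r5: IF@3 ID@6 stall=0 (-) EX@7 MEM@8 WB@9
I3 add r2 <- r2,r2: IF@6 ID@7 stall=2 (RAW on I2.r2 (WB@9)) EX@10 MEM@11 WB@12
I4 ld r2 <- r5: IF@7 ID@10 stall=0 (-) EX@11 MEM@12 WB@13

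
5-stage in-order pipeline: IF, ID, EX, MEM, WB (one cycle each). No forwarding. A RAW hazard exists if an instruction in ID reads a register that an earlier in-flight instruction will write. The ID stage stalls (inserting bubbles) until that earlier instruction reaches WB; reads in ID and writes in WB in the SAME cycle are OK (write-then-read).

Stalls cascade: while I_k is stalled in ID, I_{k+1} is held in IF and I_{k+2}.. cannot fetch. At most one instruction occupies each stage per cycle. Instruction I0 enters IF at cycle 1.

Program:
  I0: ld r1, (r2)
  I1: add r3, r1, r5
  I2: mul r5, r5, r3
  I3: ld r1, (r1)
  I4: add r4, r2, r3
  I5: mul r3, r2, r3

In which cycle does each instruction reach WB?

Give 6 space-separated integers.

I0 ld r1 <- r2: IF@1 ID@2 stall=0 (-) EX@3 MEM@4 WB@5
I1 add r3 <- r1,r5: IF@2 ID@3 stall=2 (RAW on I0.r1 (WB@5)) EX@6 MEM@7 WB@8
I2 mul r5 <- r5,r3: IF@3 ID@6 stall=2 (RAW on I1.r3 (WB@8)) EX@9 MEM@10 WB@11
I3 ld r1 <- r1: IF@6 ID@9 stall=0 (-) EX@10 MEM@11 WB@12
I4 add r4 <- r2,r3: IF@9 ID@10 stall=0 (-) EX@11 MEM@12 WB@13
I5 mul r3 <- r2,r3: IF@10 ID@11 stall=0 (-) EX@12 MEM@13 WB@14

Answer: 5 8 11 12 13 14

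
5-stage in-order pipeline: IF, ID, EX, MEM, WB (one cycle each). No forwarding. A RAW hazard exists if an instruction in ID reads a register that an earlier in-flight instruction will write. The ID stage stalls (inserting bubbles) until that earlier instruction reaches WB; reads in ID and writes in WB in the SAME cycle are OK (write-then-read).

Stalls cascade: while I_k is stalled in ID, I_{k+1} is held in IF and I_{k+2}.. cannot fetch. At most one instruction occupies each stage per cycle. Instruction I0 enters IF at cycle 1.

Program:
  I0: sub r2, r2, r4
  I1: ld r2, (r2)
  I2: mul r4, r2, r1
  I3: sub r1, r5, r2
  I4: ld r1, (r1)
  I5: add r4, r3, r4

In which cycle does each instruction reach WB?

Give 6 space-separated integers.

I0 sub r2 <- r2,r4: IF@1 ID@2 stall=0 (-) EX@3 MEM@4 WB@5
I1 ld r2 <- r2: IF@2 ID@3 stall=2 (RAW on I0.r2 (WB@5)) EX@6 MEM@7 WB@8
I2 mul r4 <- r2,r1: IF@3 ID@6 stall=2 (RAW on I1.r2 (WB@8)) EX@9 MEM@10 WB@11
I3 sub r1 <- r5,r2: IF@6 ID@9 stall=0 (-) EX@10 MEM@11 WB@12
I4 ld r1 <- r1: IF@9 ID@10 stall=2 (RAW on I3.r1 (WB@12)) EX@13 MEM@14 WB@15
I5 add r4 <- r3,r4: IF@10 ID@13 stall=0 (-) EX@14 MEM@15 WB@16

Answer: 5 8 11 12 15 16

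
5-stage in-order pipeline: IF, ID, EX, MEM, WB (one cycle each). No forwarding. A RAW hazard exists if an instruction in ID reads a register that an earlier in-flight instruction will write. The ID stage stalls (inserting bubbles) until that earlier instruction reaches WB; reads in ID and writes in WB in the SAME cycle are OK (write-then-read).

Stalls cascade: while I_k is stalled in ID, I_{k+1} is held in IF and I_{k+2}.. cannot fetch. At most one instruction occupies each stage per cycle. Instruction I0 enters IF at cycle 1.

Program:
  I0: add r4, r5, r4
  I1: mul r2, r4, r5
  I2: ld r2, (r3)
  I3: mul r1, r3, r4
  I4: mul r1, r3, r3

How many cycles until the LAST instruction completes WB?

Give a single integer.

I0 add r4 <- r5,r4: IF@1 ID@2 stall=0 (-) EX@3 MEM@4 WB@5
I1 mul r2 <- r4,r5: IF@2 ID@3 stall=2 (RAW on I0.r4 (WB@5)) EX@6 MEM@7 WB@8
I2 ld r2 <- r3: IF@3 ID@6 stall=0 (-) EX@7 MEM@8 WB@9
I3 mul r1 <- r3,r4: IF@6 ID@7 stall=0 (-) EX@8 MEM@9 WB@10
I4 mul r1 <- r3,r3: IF@7 ID@8 stall=0 (-) EX@9 MEM@10 WB@11

Answer: 11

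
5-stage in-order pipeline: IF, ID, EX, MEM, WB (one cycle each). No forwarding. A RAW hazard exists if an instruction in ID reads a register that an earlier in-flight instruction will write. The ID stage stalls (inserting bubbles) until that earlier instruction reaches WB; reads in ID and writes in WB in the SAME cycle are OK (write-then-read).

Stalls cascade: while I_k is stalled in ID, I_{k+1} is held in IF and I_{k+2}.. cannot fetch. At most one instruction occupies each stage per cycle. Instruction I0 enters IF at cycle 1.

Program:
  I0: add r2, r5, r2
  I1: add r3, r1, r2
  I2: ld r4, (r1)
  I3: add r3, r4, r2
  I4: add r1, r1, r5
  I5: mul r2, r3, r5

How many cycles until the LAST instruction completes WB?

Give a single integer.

Answer: 15

Derivation:
I0 add r2 <- r5,r2: IF@1 ID@2 stall=0 (-) EX@3 MEM@4 WB@5
I1 add r3 <- r1,r2: IF@2 ID@3 stall=2 (RAW on I0.r2 (WB@5)) EX@6 MEM@7 WB@8
I2 ld r4 <- r1: IF@3 ID@6 stall=0 (-) EX@7 MEM@8 WB@9
I3 add r3 <- r4,r2: IF@6 ID@7 stall=2 (RAW on I2.r4 (WB@9)) EX@10 MEM@11 WB@12
I4 add r1 <- r1,r5: IF@7 ID@10 stall=0 (-) EX@11 MEM@12 WB@13
I5 mul r2 <- r3,r5: IF@10 ID@11 stall=1 (RAW on I3.r3 (WB@12)) EX@13 MEM@14 WB@15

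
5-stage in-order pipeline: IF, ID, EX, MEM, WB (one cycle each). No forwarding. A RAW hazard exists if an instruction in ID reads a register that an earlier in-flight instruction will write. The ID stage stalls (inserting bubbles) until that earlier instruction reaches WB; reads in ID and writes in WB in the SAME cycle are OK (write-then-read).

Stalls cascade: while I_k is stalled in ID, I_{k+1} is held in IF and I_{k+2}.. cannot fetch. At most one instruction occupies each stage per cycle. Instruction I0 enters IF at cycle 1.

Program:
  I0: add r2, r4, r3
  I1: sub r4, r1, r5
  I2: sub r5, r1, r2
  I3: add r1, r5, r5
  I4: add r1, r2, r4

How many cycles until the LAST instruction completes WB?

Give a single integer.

Answer: 12

Derivation:
I0 add r2 <- r4,r3: IF@1 ID@2 stall=0 (-) EX@3 MEM@4 WB@5
I1 sub r4 <- r1,r5: IF@2 ID@3 stall=0 (-) EX@4 MEM@5 WB@6
I2 sub r5 <- r1,r2: IF@3 ID@4 stall=1 (RAW on I0.r2 (WB@5)) EX@6 MEM@7 WB@8
I3 add r1 <- r5,r5: IF@4 ID@6 stall=2 (RAW on I2.r5 (WB@8)) EX@9 MEM@10 WB@11
I4 add r1 <- r2,r4: IF@6 ID@9 stall=0 (-) EX@10 MEM@11 WB@12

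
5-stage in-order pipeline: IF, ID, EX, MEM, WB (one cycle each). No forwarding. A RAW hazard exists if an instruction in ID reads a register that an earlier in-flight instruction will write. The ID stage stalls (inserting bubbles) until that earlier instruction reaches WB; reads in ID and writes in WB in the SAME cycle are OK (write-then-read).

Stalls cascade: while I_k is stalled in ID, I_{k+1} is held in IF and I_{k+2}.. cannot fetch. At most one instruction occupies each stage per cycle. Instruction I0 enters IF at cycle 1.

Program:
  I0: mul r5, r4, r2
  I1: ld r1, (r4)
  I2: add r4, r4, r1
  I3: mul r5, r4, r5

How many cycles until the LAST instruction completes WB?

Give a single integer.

I0 mul r5 <- r4,r2: IF@1 ID@2 stall=0 (-) EX@3 MEM@4 WB@5
I1 ld r1 <- r4: IF@2 ID@3 stall=0 (-) EX@4 MEM@5 WB@6
I2 add r4 <- r4,r1: IF@3 ID@4 stall=2 (RAW on I1.r1 (WB@6)) EX@7 MEM@8 WB@9
I3 mul r5 <- r4,r5: IF@4 ID@7 stall=2 (RAW on I2.r4 (WB@9)) EX@10 MEM@11 WB@12

Answer: 12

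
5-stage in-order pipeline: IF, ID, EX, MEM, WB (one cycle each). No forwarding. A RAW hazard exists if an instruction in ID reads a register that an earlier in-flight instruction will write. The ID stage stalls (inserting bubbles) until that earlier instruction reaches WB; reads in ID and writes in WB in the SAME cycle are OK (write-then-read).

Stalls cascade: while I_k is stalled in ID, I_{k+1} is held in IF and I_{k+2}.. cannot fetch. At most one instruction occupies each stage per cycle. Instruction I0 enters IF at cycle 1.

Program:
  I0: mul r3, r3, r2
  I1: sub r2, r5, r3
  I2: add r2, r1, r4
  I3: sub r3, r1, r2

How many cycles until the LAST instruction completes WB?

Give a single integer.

Answer: 12

Derivation:
I0 mul r3 <- r3,r2: IF@1 ID@2 stall=0 (-) EX@3 MEM@4 WB@5
I1 sub r2 <- r5,r3: IF@2 ID@3 stall=2 (RAW on I0.r3 (WB@5)) EX@6 MEM@7 WB@8
I2 add r2 <- r1,r4: IF@3 ID@6 stall=0 (-) EX@7 MEM@8 WB@9
I3 sub r3 <- r1,r2: IF@6 ID@7 stall=2 (RAW on I2.r2 (WB@9)) EX@10 MEM@11 WB@12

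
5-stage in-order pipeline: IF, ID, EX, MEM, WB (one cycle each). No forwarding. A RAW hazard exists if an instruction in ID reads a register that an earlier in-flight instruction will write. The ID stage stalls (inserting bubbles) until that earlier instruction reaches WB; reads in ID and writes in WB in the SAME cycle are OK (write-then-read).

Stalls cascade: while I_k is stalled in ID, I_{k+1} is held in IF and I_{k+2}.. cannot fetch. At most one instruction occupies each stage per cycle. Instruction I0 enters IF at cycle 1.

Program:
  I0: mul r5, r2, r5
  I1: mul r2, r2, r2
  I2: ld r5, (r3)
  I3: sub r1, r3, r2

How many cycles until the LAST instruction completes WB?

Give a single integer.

Answer: 9

Derivation:
I0 mul r5 <- r2,r5: IF@1 ID@2 stall=0 (-) EX@3 MEM@4 WB@5
I1 mul r2 <- r2,r2: IF@2 ID@3 stall=0 (-) EX@4 MEM@5 WB@6
I2 ld r5 <- r3: IF@3 ID@4 stall=0 (-) EX@5 MEM@6 WB@7
I3 sub r1 <- r3,r2: IF@4 ID@5 stall=1 (RAW on I1.r2 (WB@6)) EX@7 MEM@8 WB@9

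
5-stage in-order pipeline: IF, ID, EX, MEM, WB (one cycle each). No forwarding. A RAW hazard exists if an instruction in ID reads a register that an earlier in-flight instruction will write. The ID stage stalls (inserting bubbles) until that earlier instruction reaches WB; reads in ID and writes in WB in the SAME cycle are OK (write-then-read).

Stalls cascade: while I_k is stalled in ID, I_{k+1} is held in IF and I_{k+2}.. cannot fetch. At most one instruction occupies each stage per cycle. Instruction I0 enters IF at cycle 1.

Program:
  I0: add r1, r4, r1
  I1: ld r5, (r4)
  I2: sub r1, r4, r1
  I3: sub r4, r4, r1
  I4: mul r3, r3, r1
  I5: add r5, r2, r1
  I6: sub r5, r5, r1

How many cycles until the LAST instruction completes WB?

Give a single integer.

I0 add r1 <- r4,r1: IF@1 ID@2 stall=0 (-) EX@3 MEM@4 WB@5
I1 ld r5 <- r4: IF@2 ID@3 stall=0 (-) EX@4 MEM@5 WB@6
I2 sub r1 <- r4,r1: IF@3 ID@4 stall=1 (RAW on I0.r1 (WB@5)) EX@6 MEM@7 WB@8
I3 sub r4 <- r4,r1: IF@4 ID@6 stall=2 (RAW on I2.r1 (WB@8)) EX@9 MEM@10 WB@11
I4 mul r3 <- r3,r1: IF@6 ID@9 stall=0 (-) EX@10 MEM@11 WB@12
I5 add r5 <- r2,r1: IF@9 ID@10 stall=0 (-) EX@11 MEM@12 WB@13
I6 sub r5 <- r5,r1: IF@10 ID@11 stall=2 (RAW on I5.r5 (WB@13)) EX@14 MEM@15 WB@16

Answer: 16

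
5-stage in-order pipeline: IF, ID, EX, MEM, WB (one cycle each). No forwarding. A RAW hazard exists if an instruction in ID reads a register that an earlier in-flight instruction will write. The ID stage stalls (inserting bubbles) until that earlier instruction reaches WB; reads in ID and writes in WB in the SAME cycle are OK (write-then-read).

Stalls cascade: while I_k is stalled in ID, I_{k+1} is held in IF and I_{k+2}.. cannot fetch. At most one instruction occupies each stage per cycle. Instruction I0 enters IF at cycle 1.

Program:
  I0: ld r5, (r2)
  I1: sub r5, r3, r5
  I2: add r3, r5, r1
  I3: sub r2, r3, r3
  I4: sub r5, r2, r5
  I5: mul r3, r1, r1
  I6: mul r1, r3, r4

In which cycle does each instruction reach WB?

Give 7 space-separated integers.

Answer: 5 8 11 14 17 18 21

Derivation:
I0 ld r5 <- r2: IF@1 ID@2 stall=0 (-) EX@3 MEM@4 WB@5
I1 sub r5 <- r3,r5: IF@2 ID@3 stall=2 (RAW on I0.r5 (WB@5)) EX@6 MEM@7 WB@8
I2 add r3 <- r5,r1: IF@3 ID@6 stall=2 (RAW on I1.r5 (WB@8)) EX@9 MEM@10 WB@11
I3 sub r2 <- r3,r3: IF@6 ID@9 stall=2 (RAW on I2.r3 (WB@11)) EX@12 MEM@13 WB@14
I4 sub r5 <- r2,r5: IF@9 ID@12 stall=2 (RAW on I3.r2 (WB@14)) EX@15 MEM@16 WB@17
I5 mul r3 <- r1,r1: IF@12 ID@15 stall=0 (-) EX@16 MEM@17 WB@18
I6 mul r1 <- r3,r4: IF@15 ID@16 stall=2 (RAW on I5.r3 (WB@18)) EX@19 MEM@20 WB@21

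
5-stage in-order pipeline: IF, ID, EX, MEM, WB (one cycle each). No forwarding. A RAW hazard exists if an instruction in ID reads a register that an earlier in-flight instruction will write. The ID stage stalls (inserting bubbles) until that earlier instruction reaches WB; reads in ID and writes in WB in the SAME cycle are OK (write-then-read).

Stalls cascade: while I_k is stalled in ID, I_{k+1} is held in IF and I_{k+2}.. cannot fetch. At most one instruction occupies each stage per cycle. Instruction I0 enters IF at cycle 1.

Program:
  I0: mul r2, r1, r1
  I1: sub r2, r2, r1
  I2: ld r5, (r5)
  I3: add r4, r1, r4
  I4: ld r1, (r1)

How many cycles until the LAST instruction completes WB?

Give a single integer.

I0 mul r2 <- r1,r1: IF@1 ID@2 stall=0 (-) EX@3 MEM@4 WB@5
I1 sub r2 <- r2,r1: IF@2 ID@3 stall=2 (RAW on I0.r2 (WB@5)) EX@6 MEM@7 WB@8
I2 ld r5 <- r5: IF@3 ID@6 stall=0 (-) EX@7 MEM@8 WB@9
I3 add r4 <- r1,r4: IF@6 ID@7 stall=0 (-) EX@8 MEM@9 WB@10
I4 ld r1 <- r1: IF@7 ID@8 stall=0 (-) EX@9 MEM@10 WB@11

Answer: 11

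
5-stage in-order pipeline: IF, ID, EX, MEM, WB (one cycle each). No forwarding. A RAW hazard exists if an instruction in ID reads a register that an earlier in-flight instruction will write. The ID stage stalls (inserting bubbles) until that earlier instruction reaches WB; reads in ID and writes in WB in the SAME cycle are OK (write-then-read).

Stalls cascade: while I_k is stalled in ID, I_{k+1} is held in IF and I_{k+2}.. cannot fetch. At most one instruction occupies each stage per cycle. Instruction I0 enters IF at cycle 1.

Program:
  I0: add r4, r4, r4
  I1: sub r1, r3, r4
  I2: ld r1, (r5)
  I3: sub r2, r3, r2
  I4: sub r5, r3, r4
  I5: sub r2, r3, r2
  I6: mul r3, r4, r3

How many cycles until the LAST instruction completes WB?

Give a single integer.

I0 add r4 <- r4,r4: IF@1 ID@2 stall=0 (-) EX@3 MEM@4 WB@5
I1 sub r1 <- r3,r4: IF@2 ID@3 stall=2 (RAW on I0.r4 (WB@5)) EX@6 MEM@7 WB@8
I2 ld r1 <- r5: IF@3 ID@6 stall=0 (-) EX@7 MEM@8 WB@9
I3 sub r2 <- r3,r2: IF@6 ID@7 stall=0 (-) EX@8 MEM@9 WB@10
I4 sub r5 <- r3,r4: IF@7 ID@8 stall=0 (-) EX@9 MEM@10 WB@11
I5 sub r2 <- r3,r2: IF@8 ID@9 stall=1 (RAW on I3.r2 (WB@10)) EX@11 MEM@12 WB@13
I6 mul r3 <- r4,r3: IF@9 ID@11 stall=0 (-) EX@12 MEM@13 WB@14

Answer: 14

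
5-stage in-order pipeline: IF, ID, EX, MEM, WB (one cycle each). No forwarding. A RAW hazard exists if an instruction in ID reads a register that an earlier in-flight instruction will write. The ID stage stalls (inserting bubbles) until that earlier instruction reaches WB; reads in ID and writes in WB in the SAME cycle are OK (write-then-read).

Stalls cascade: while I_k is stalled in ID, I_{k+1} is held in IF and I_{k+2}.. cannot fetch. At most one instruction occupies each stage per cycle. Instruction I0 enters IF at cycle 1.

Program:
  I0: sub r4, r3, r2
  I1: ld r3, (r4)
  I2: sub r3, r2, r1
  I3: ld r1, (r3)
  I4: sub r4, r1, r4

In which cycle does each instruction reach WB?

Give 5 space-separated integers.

I0 sub r4 <- r3,r2: IF@1 ID@2 stall=0 (-) EX@3 MEM@4 WB@5
I1 ld r3 <- r4: IF@2 ID@3 stall=2 (RAW on I0.r4 (WB@5)) EX@6 MEM@7 WB@8
I2 sub r3 <- r2,r1: IF@3 ID@6 stall=0 (-) EX@7 MEM@8 WB@9
I3 ld r1 <- r3: IF@6 ID@7 stall=2 (RAW on I2.r3 (WB@9)) EX@10 MEM@11 WB@12
I4 sub r4 <- r1,r4: IF@7 ID@10 stall=2 (RAW on I3.r1 (WB@12)) EX@13 MEM@14 WB@15

Answer: 5 8 9 12 15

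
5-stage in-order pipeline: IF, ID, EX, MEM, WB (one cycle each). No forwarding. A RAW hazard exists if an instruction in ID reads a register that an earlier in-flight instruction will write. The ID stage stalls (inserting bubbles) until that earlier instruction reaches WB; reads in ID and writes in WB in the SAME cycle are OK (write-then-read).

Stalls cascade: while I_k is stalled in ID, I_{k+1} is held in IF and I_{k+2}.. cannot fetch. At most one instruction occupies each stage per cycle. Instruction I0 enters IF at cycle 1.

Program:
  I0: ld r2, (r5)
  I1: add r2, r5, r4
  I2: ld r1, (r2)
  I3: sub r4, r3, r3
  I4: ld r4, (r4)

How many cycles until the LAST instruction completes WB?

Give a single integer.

I0 ld r2 <- r5: IF@1 ID@2 stall=0 (-) EX@3 MEM@4 WB@5
I1 add r2 <- r5,r4: IF@2 ID@3 stall=0 (-) EX@4 MEM@5 WB@6
I2 ld r1 <- r2: IF@3 ID@4 stall=2 (RAW on I1.r2 (WB@6)) EX@7 MEM@8 WB@9
I3 sub r4 <- r3,r3: IF@4 ID@7 stall=0 (-) EX@8 MEM@9 WB@10
I4 ld r4 <- r4: IF@7 ID@8 stall=2 (RAW on I3.r4 (WB@10)) EX@11 MEM@12 WB@13

Answer: 13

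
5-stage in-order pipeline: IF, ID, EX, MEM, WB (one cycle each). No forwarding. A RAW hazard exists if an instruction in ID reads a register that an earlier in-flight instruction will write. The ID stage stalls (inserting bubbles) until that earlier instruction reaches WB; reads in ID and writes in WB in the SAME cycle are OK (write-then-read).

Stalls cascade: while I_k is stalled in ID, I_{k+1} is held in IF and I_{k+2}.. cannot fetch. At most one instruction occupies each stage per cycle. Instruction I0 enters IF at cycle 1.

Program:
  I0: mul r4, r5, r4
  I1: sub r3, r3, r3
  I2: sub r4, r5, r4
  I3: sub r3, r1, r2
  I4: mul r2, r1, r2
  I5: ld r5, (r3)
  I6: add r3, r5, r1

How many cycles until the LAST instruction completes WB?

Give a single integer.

Answer: 15

Derivation:
I0 mul r4 <- r5,r4: IF@1 ID@2 stall=0 (-) EX@3 MEM@4 WB@5
I1 sub r3 <- r3,r3: IF@2 ID@3 stall=0 (-) EX@4 MEM@5 WB@6
I2 sub r4 <- r5,r4: IF@3 ID@4 stall=1 (RAW on I0.r4 (WB@5)) EX@6 MEM@7 WB@8
I3 sub r3 <- r1,r2: IF@4 ID@6 stall=0 (-) EX@7 MEM@8 WB@9
I4 mul r2 <- r1,r2: IF@6 ID@7 stall=0 (-) EX@8 MEM@9 WB@10
I5 ld r5 <- r3: IF@7 ID@8 stall=1 (RAW on I3.r3 (WB@9)) EX@10 MEM@11 WB@12
I6 add r3 <- r5,r1: IF@8 ID@10 stall=2 (RAW on I5.r5 (WB@12)) EX@13 MEM@14 WB@15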